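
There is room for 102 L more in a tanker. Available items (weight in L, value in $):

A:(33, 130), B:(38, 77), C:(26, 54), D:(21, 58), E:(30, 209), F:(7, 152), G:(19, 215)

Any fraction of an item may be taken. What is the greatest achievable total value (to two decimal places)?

Sort by value per unit weight and fill in that order.
Order: F (152/7=21.71) > G (215/19=11.32) > E (209/30=6.97) > A (130/33=3.94) > D (58/21=2.76) > C (54/26=2.08) > B (77/38=2.03)
Fill: take F (7 @ 152) → take G (19 @ 215) → take E (30 @ 209) → take A (33 @ 130) → take 13/21 of D → 35.90; 102/102 used.
Total value = 741.90

741.90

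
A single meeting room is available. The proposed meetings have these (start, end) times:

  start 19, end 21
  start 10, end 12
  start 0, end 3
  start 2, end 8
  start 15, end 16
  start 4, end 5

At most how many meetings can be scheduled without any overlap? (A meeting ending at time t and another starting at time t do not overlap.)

Greedy by earliest finish: after sorting by end time, pick each interval compatible with the last pick.
Sorted by end: (0,3)  (4,5)  (2,8)  (10,12)  (15,16)  (19,21)
take (0,3); take (4,5); take (10,12); take (15,16); take (19,21).
Selected 5 meetings.

5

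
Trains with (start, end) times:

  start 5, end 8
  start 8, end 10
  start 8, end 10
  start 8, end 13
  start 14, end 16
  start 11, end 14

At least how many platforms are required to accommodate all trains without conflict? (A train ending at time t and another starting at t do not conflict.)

starts: [5, 8, 8, 8, 11, 14]
ends:   [8, 10, 10, 13, 14, 16]
s5→1 e8→0 s8→1 s8→2 s8→3  — peak 3.

3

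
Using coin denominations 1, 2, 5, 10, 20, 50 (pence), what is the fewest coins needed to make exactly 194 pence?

194 = 3×50 + 2×20 + 2×2
Total coins = 3 + 2 + 2 = 7

7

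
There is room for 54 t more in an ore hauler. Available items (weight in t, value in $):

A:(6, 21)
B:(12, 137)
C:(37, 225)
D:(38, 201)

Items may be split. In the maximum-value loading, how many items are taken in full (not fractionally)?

Order: B (137/12=11.42) > C (225/37=6.08) > D (201/38=5.29) > A (21/6=3.50)
Fill: take B (12 @ 137) → take C (37 @ 225) → take 5/38 of D → 26.45; 54/54 used.
2 item(s) taken whole; one partial (take 5/38 of D).

2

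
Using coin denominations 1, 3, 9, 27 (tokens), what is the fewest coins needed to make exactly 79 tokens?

7

Greedy: take as many of the largest coin as possible, then repeat with the remainder.
79 − 2×27→25 − 2×9→7 − 2×3→1 − 1×1→0
Total coins = 2 + 2 + 2 + 1 = 7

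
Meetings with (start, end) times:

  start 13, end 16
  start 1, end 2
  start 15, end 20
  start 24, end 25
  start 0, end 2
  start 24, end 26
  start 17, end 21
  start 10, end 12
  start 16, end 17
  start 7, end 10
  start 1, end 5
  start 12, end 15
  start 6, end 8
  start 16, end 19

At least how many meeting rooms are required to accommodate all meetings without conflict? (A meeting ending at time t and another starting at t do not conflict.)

Count concurrent intervals with a sweep; the peak is the room count.
Events (time:±→running): 0:+→1 1:+→2 1:+→3 … peak 3.

3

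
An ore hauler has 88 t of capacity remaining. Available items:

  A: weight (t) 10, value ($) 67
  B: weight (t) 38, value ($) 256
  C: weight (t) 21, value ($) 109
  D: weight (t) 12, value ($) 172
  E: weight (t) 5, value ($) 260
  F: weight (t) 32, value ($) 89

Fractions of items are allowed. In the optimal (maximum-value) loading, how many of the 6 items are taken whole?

5

Sort by value per unit weight and fill in that order.
Ratios (sorted): E 52.00, D 14.33, B 6.74, A 6.70, C 5.19, F 2.78
take E (5 @ 260); take D (12 @ 172); take B (38 @ 256); take A (10 @ 67); take C (21 @ 109); take 2/32 of F → 5.56. Capacity used 88/88.
5 item(s) taken whole; one partial (take 2/32 of F).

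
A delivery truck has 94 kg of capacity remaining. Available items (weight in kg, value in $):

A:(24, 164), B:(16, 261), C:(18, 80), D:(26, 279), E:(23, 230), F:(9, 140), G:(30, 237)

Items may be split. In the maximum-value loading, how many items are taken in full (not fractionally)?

Sort by value per unit weight and fill in that order.
Ratios (sorted): B 16.31, F 15.56, D 10.73, E 10.00, G 7.90, A 6.83, C 4.44
take B (16 @ 261); take F (9 @ 140); take D (26 @ 279); take E (23 @ 230); take 20/30 of G → 158.00. Capacity used 94/94.
4 item(s) taken whole; one partial (take 20/30 of G).

4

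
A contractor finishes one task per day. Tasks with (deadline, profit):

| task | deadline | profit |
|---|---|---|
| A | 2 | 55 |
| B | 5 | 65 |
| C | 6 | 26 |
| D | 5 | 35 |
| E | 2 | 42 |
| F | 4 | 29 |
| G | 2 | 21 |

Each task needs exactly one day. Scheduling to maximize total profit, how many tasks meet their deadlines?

6

Take jobs in profit order; each goes to the latest open slot no later than its deadline.
By profit: B(d5,65), A(d2,55), E(d2,42), D(d5,35), F(d4,29), C(d6,26), G(d2,21)
B→slot 5; A→slot 2; E→slot 1; D→slot 4; F→slot 3; C→slot 6; G skipped.
6 of 7 scheduled.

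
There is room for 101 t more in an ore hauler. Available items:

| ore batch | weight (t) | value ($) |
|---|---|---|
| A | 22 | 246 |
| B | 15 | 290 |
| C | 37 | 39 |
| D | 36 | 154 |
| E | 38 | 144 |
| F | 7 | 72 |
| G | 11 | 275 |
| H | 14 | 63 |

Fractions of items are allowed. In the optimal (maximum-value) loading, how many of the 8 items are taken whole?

Greedy by value/weight ratio, highest first.
Order: G (275/11=25.00) > B (290/15=19.33) > A (246/22=11.18) > F (72/7=10.29) > H (63/14=4.50) > D (154/36=4.28) > E (144/38=3.79) > C (39/37=1.05)
Fill: take G (11 @ 275) → take B (15 @ 290) → take A (22 @ 246) → take F (7 @ 72) → take H (14 @ 63) → take 32/36 of D → 136.89; 101/101 used.
5 item(s) taken whole; one partial (take 32/36 of D).

5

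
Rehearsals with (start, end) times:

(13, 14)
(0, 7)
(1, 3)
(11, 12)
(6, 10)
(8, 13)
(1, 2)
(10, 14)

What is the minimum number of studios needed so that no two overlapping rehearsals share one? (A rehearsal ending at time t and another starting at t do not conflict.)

Count concurrent intervals with a sweep; the peak is the room count.
starts: [0, 1, 1, 6, 8, 10, 11, 13]
ends:   [2, 3, 7, 10, 12, 13, 14, 14]
s0→1 s1→2 s1→3  — peak 3.

3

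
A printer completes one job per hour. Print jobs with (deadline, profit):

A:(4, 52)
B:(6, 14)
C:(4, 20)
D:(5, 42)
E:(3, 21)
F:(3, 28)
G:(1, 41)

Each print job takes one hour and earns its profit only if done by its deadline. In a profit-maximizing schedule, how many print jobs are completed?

6

Sort by profit descending; place each in the latest free slot ≤ its deadline.
By profit: A(d4,52), D(d5,42), G(d1,41), F(d3,28), E(d3,21), C(d4,20), B(d6,14)
A→slot 4; D→slot 5; G→slot 1; F→slot 3; E→slot 2; C skipped; B→slot 6.
6 of 7 scheduled.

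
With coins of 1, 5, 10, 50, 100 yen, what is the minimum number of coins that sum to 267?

Greedy: take as many of the largest coin as possible, then repeat with the remainder.
267 − 2×100→67 − 1×50→17 − 1×10→7 − 1×5→2 − 2×1→0
Total coins = 2 + 1 + 1 + 1 + 2 = 7

7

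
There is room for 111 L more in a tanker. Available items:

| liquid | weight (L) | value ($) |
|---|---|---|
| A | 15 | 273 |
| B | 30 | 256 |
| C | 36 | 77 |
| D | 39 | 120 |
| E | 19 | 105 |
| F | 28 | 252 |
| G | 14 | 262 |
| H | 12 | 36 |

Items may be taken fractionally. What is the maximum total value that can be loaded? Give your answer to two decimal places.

1163.38

Greedy by value/weight ratio, highest first.
Order: G (262/14=18.71) > A (273/15=18.20) > F (252/28=9.00) > B (256/30=8.53) > E (105/19=5.53) > D (120/39=3.08) > H (36/12=3.00) > C (77/36=2.14)
Fill: take G (14 @ 262) → take A (15 @ 273) → take F (28 @ 252) → take B (30 @ 256) → take E (19 @ 105) → take 5/39 of D → 15.38; 111/111 used.
Total value = 1163.38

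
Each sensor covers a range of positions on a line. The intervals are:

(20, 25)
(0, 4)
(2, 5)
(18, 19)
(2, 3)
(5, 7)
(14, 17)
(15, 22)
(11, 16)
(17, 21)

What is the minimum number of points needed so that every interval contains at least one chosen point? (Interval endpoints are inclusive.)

By right end: [2,3]  [0,4]  [2,5]  [5,7]  [11,16]  [14,17]  [18,19]  [17,21]  [15,22]  [20,25]
[2,3] uncovered → point at 3; [5,7] uncovered → point at 7; [11,16] uncovered → point at 16; [18,19] uncovered → point at 19; [20,25] uncovered → point at 25.
Points: 3, 7, 16, 19, 25 (5 total).

5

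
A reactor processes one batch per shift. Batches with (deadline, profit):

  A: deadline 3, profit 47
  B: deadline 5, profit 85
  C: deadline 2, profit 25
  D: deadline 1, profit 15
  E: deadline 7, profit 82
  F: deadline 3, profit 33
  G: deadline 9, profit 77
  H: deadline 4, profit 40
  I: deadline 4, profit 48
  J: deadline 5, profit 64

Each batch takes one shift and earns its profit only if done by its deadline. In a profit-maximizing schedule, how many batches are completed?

7

Take jobs in profit order; each goes to the latest open slot no later than its deadline.
Profit order: B=85 E=82 G=77 J=64 I=48 A=47 H=40 F=33 C=25 D=15
Assign: B→slot 5, E→slot 7, G→slot 9, J→slot 4, I→slot 3, A→slot 2, H→slot 1, F skipped, C skipped, D skipped.
Slots: [1:H] [2:A] [3:I] [4:J] [5:B] [7:E] [9:G]
7 of 10 scheduled.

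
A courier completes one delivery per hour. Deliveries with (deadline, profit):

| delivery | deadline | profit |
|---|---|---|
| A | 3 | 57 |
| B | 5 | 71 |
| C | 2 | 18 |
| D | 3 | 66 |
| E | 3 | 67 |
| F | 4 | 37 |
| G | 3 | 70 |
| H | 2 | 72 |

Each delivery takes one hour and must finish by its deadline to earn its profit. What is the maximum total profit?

317

Sort by profit descending; place each in the latest free slot ≤ its deadline.
Profit order: H=72 B=71 G=70 E=67 D=66 A=57 F=37 C=18
Assign: H→slot 2, B→slot 5, G→slot 3, E→slot 1, D skipped, A skipped, F→slot 4, C skipped.
Slots: [1:E] [2:H] [3:G] [4:F] [5:B]
Profit = 67 + 72 + 70 + 37 + 71 = 317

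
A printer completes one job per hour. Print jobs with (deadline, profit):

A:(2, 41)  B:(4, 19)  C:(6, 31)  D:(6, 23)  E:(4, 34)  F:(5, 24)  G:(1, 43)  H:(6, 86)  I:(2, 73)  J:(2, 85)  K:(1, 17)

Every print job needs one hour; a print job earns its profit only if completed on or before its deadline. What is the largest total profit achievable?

Sort by profit descending; place each in the latest free slot ≤ its deadline.
Profit order: H=86 J=85 I=73 G=43 A=41 E=34 C=31 F=24 D=23 B=19 K=17
Assign: H→slot 6, J→slot 2, I→slot 1, G skipped, A skipped, E→slot 4, C→slot 5, F→slot 3, D skipped, B skipped, K skipped.
Slots: [1:I] [2:J] [3:F] [4:E] [5:C] [6:H]
Profit = 73 + 85 + 24 + 34 + 31 + 86 = 333

333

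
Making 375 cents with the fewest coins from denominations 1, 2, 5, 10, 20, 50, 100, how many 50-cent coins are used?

1

Use the largest denomination that fits, subtract, and repeat.
375 − 3×100→75 − 1×50→25 − 1×20→5 − 1×5→0
Count of 50: 1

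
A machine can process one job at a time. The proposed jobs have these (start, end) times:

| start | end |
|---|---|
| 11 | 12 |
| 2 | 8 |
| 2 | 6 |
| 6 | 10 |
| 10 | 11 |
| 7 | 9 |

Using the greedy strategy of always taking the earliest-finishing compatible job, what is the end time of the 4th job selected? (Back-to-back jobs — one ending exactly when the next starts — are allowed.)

By end time: (2,6), (2,8), (7,9), (6,10), (10,11), (11,12).
Pick (2,6); next start ≥ 6 → (7,9); next start ≥ 9 → (10,11); next start ≥ 11 → (11,12).
Selected: (2,6) (7,9) (10,11) (11,12)

12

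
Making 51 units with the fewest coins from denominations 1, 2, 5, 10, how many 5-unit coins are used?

0

Greedy: take as many of the largest coin as possible, then repeat with the remainder.
51 = 5×10 + 1×1
Count of 5: 0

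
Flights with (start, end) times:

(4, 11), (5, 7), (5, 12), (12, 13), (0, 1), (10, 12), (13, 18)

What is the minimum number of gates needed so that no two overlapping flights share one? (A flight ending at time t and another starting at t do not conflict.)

3

Count concurrent intervals with a sweep; the peak is the room count.
Events (time:±→running): 0:+→1 1:-→0 4:+→1 5:+→2 5:+→3 … peak 3.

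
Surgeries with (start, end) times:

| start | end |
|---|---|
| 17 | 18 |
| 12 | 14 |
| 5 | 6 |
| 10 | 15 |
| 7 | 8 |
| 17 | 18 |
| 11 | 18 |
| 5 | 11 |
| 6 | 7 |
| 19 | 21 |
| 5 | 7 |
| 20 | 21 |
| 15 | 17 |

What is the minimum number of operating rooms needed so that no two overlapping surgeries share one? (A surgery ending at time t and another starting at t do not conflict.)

Count concurrent intervals with a sweep; the peak is the room count.
Events (time:±→running): 5:+→1 5:+→2 5:+→3 … peak 3.

3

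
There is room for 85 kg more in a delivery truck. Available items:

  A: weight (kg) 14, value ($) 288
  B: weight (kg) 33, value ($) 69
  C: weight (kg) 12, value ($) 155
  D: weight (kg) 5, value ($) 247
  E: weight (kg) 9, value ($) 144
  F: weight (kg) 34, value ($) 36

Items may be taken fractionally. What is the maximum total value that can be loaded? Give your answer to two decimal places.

Greedy by value/weight ratio, highest first.
Ratios (sorted): D 49.40, A 20.57, E 16.00, C 12.92, B 2.09, F 1.06
take D (5 @ 247); take A (14 @ 288); take E (9 @ 144); take C (12 @ 155); take B (33 @ 69); take 12/34 of F → 12.71. Capacity used 85/85.
Total value = 915.71

915.71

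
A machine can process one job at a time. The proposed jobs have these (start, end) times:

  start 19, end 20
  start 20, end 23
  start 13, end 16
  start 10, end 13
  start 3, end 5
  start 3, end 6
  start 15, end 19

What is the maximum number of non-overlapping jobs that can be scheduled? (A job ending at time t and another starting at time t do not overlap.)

By end time: (3,5), (3,6), (10,13), (13,16), (15,19), (19,20), (20,23).
Pick (3,5); next start ≥ 5 → (10,13); next start ≥ 13 → (13,16); next start ≥ 16 → (19,20); next start ≥ 20 → (20,23).
Selected 5 jobs.

5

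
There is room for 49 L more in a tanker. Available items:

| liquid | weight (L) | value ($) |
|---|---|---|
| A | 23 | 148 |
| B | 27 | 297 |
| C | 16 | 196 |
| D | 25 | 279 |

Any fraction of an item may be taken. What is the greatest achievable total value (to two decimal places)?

563.00

Sort by value per unit weight and fill in that order.
Ratios (sorted): C 12.25, D 11.16, B 11.00, A 6.43
take C (16 @ 196); take D (25 @ 279); take 8/27 of B → 88.00. Capacity used 49/49.
Total value = 563.00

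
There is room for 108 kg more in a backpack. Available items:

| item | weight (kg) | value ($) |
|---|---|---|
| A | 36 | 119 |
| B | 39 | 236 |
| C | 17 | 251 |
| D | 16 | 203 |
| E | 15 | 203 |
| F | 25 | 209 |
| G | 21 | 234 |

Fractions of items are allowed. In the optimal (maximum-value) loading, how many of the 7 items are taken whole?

Order: C (251/17=14.76) > E (203/15=13.53) > D (203/16=12.69) > G (234/21=11.14) > F (209/25=8.36) > B (236/39=6.05) > A (119/36=3.31)
Fill: take C (17 @ 251) → take E (15 @ 203) → take D (16 @ 203) → take G (21 @ 234) → take F (25 @ 209) → take 14/39 of B → 84.72; 108/108 used.
5 item(s) taken whole; one partial (take 14/39 of B).

5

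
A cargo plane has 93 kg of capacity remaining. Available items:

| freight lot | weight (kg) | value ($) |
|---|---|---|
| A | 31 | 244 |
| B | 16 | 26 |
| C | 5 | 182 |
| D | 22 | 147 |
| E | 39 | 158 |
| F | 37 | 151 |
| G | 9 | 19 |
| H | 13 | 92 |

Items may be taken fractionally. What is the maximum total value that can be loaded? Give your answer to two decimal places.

Greedy by value/weight ratio, highest first.
Ratios (sorted): C 36.40, A 7.87, H 7.08, D 6.68, F 4.08, E 4.05, G 2.11, B 1.62
take C (5 @ 182); take A (31 @ 244); take H (13 @ 92); take D (22 @ 147); take 22/37 of F → 89.78. Capacity used 93/93.
Total value = 754.78

754.78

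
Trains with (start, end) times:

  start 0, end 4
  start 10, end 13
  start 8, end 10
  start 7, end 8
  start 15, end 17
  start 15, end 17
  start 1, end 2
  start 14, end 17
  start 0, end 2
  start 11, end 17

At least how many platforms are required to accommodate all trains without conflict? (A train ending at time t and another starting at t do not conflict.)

4

Count concurrent intervals with a sweep; the peak is the room count.
starts: [0, 0, 1, 7, 8, 10, 11, 14, 15, 15]
ends:   [2, 2, 4, 8, 10, 13, 17, 17, 17, 17]
s0→1 s0→2 s1→3 e2→2 e2→1 e4→0 s7→1 e8→0 s8→1 e10→0 s10→1 s11→2 e13→1 s14→2 s15→3 s15→4  — peak 4.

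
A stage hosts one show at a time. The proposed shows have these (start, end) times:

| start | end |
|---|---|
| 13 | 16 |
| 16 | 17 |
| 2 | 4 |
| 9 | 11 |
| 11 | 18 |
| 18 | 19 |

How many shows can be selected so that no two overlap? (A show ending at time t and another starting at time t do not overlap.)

Greedy by earliest finish: after sorting by end time, pick each interval compatible with the last pick.
By end time: (2,4), (9,11), (13,16), (16,17), (11,18), (18,19).
Pick (2,4); next start ≥ 4 → (9,11); next start ≥ 11 → (13,16); next start ≥ 16 → (16,17); next start ≥ 17 → (18,19).
Selected 5 shows.

5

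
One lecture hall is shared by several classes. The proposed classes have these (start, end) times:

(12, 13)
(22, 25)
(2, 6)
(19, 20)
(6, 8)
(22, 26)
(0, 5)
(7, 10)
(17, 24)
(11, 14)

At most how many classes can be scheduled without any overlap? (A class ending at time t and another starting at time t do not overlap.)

5

Greedy by earliest finish: after sorting by end time, pick each interval compatible with the last pick.
Sorted by end: (0,5)  (2,6)  (6,8)  (7,10)  (12,13)  (11,14)  (19,20)  (17,24)  (22,25)  (22,26)
take (0,5); take (6,8); take (12,13); skip (11,14); take (19,20); take (22,25).
Selected 5 classes.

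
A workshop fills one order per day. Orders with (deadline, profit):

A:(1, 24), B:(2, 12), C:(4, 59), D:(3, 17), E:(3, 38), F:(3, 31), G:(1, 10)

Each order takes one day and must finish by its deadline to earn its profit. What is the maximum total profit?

Sort by profit descending; place each in the latest free slot ≤ its deadline.
By profit: C(d4,59), E(d3,38), F(d3,31), A(d1,24), D(d3,17), B(d2,12), G(d1,10)
C→slot 4; E→slot 3; F→slot 2; A→slot 1; D skipped; B skipped; G skipped.
Profit = 24 + 31 + 38 + 59 = 152

152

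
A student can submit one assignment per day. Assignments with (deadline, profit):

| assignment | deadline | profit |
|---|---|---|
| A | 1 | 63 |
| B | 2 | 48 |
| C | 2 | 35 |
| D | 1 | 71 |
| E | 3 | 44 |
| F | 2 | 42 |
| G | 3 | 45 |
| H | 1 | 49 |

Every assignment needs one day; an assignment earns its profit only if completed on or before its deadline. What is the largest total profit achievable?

164

Profit order: D=71 A=63 H=49 B=48 G=45 E=44 F=42 C=35
Assign: D→slot 1, A skipped, H skipped, B→slot 2, G→slot 3, E skipped, F skipped, C skipped.
Slots: [1:D] [2:B] [3:G]
Profit = 71 + 48 + 45 = 164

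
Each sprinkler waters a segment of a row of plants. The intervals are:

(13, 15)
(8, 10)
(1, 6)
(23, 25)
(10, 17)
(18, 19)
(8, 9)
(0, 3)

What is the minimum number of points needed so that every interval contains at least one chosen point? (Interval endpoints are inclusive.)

Sort by right endpoint; whenever an interval is uncovered, place a point at its right end.
Sorted: [0,3] [1,6] [8,9] [8,10] [13,15] [10,17] [18,19] [23,25]
{[0,3],[1,6]} hit by 3; {[8,9],[8,10]} hit by 9; {[13,15],[10,17]} hit by 15; {[18,19]} hit by 19; {[23,25]} hit by 25.
Points: 3, 9, 15, 19, 25 (5 total).

5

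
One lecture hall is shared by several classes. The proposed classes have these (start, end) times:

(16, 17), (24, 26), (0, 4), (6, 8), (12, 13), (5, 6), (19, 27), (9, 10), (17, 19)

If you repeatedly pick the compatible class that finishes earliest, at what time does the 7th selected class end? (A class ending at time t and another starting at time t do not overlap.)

By end time: (0,4), (5,6), (6,8), (9,10), (12,13), (16,17), (17,19), (24,26), (19,27).
Pick (0,4); next start ≥ 4 → (5,6); next start ≥ 6 → (6,8); next start ≥ 8 → (9,10); next start ≥ 10 → (12,13); next start ≥ 13 → (16,17); next start ≥ 17 → (17,19); next start ≥ 19 → (24,26).
Selected: (0,4) (5,6) (6,8) (9,10) (12,13) (16,17) (17,19) (24,26)

19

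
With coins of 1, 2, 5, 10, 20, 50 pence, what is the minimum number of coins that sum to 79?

Use the largest denomination that fits, subtract, and repeat.
79 = 1×50 + 1×20 + 1×5 + 2×2
Total coins = 1 + 1 + 1 + 2 = 5

5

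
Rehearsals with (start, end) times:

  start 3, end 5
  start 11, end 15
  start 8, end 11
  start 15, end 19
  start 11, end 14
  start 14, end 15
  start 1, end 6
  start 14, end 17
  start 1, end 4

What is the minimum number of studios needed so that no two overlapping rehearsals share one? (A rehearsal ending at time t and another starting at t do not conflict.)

3

starts: [1, 1, 3, 8, 11, 11, 14, 14, 15]
ends:   [4, 5, 6, 11, 14, 15, 15, 17, 19]
s1→1 s1→2 s3→3  — peak 3.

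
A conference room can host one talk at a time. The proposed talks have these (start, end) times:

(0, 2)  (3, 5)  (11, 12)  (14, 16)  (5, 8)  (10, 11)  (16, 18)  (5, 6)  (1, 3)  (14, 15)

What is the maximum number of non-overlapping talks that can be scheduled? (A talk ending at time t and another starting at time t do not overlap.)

7

Sort by end time and greedily take each interval whose start is ≥ the last chosen end.
Sorted by end: (0,2)  (1,3)  (3,5)  (5,6)  (5,8)  (10,11)  (11,12)  (14,15)  (14,16)  (16,18)
take (0,2); take (3,5); take (5,6); take (10,11); take (11,12); take (14,15); take (16,18).
Selected 7 talks.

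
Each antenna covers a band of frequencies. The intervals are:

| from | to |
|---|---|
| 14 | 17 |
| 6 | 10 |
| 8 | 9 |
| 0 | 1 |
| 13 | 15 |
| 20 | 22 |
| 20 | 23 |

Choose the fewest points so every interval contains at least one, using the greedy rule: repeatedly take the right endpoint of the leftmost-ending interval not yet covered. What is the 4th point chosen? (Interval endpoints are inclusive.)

22

By right end: [0,1]  [8,9]  [6,10]  [13,15]  [14,17]  [20,22]  [20,23]
[0,1] uncovered → point at 1; [8,9] uncovered → point at 9; [13,15] uncovered → point at 15; [20,22] uncovered → point at 22.
Points: 1, 9, 15, 22 (4 total).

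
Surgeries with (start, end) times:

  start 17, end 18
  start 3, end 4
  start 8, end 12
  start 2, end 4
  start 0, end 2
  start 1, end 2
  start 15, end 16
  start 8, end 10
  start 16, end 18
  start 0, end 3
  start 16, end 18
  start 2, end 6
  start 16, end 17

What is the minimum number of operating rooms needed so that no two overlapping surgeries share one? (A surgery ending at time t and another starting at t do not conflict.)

3

The answer is the maximum number of intervals overlapping at any instant.
Events (time:±→running): 0:+→1 0:+→2 1:+→3 … peak 3.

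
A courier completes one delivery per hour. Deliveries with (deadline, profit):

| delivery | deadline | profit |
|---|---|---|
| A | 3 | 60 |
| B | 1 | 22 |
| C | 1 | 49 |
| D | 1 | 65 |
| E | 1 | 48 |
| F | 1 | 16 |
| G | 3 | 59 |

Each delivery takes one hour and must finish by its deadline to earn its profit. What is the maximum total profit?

Take jobs in profit order; each goes to the latest open slot no later than its deadline.
Profit order: D=65 A=60 G=59 C=49 E=48 B=22 F=16
Assign: D→slot 1, A→slot 3, G→slot 2, C skipped, E skipped, B skipped, F skipped.
Slots: [1:D] [2:G] [3:A]
Profit = 65 + 59 + 60 = 184

184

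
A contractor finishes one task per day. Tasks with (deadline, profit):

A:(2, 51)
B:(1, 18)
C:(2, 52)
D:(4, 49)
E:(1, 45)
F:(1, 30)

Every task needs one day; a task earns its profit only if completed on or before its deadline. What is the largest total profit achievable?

152

By profit: C(d2,52), A(d2,51), D(d4,49), E(d1,45), F(d1,30), B(d1,18)
C→slot 2; A→slot 1; D→slot 4; E skipped; F skipped; B skipped.
Profit = 51 + 52 + 49 = 152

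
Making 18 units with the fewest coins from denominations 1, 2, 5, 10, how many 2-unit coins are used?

1

Greedy: take as many of the largest coin as possible, then repeat with the remainder.
18 − 1×10→8 − 1×5→3 − 1×2→1 − 1×1→0
Count of 2: 1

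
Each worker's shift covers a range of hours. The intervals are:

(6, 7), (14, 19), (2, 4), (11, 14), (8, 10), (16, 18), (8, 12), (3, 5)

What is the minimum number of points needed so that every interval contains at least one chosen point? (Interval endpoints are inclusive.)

Process intervals by earliest right end; each time one isn't hit yet, stab at its right endpoint.
By right end: [2,4]  [3,5]  [6,7]  [8,10]  [8,12]  [11,14]  [16,18]  [14,19]
[2,4] uncovered → point at 4; [6,7] uncovered → point at 7; [8,10] uncovered → point at 10; [11,14] uncovered → point at 14; [16,18] uncovered → point at 18.
Points: 4, 7, 10, 14, 18 (5 total).

5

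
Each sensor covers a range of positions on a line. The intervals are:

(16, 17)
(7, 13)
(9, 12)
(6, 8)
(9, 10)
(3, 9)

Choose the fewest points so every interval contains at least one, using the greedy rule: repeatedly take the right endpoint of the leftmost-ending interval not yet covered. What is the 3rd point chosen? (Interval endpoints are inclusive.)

By right end: [6,8]  [3,9]  [9,10]  [9,12]  [7,13]  [16,17]
[6,8] uncovered → point at 8; [9,10] uncovered → point at 10; [16,17] uncovered → point at 17.
Points: 8, 10, 17 (3 total).

17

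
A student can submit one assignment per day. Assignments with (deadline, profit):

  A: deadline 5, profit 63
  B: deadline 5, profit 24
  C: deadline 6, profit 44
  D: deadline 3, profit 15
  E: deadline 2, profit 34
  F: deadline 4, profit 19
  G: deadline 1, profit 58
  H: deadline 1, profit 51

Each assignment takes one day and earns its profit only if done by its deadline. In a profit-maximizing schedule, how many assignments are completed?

6

Take jobs in profit order; each goes to the latest open slot no later than its deadline.
Profit order: A=63 G=58 H=51 C=44 E=34 B=24 F=19 D=15
Assign: A→slot 5, G→slot 1, H skipped, C→slot 6, E→slot 2, B→slot 4, F→slot 3, D skipped.
Slots: [1:G] [2:E] [3:F] [4:B] [5:A] [6:C]
6 of 8 scheduled.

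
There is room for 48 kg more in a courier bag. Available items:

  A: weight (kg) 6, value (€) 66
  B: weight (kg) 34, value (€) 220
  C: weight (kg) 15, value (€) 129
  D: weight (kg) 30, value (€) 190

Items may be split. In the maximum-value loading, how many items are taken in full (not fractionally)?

Sort by value per unit weight and fill in that order.
Ratios (sorted): A 11.00, C 8.60, B 6.47, D 6.33
take A (6 @ 66); take C (15 @ 129); take 27/34 of B → 174.71. Capacity used 48/48.
2 item(s) taken whole; one partial (take 27/34 of B).

2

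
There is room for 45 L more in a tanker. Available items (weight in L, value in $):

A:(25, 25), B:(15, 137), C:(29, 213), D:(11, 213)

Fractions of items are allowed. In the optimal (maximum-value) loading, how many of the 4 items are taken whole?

Greedy by value/weight ratio, highest first.
Ratios (sorted): D 19.36, B 9.13, C 7.34, A 1.00
take D (11 @ 213); take B (15 @ 137); take 19/29 of C → 139.55. Capacity used 45/45.
2 item(s) taken whole; one partial (take 19/29 of C).

2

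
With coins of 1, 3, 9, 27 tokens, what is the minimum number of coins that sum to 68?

Greedy: take as many of the largest coin as possible, then repeat with the remainder.
68 = 2×27 + 1×9 + 1×3 + 2×1
Total coins = 2 + 1 + 1 + 2 = 6

6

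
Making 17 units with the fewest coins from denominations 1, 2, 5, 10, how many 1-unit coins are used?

Greedy: take as many of the largest coin as possible, then repeat with the remainder.
17 − 1×10→7 − 1×5→2 − 1×2→0
Count of 1: 0

0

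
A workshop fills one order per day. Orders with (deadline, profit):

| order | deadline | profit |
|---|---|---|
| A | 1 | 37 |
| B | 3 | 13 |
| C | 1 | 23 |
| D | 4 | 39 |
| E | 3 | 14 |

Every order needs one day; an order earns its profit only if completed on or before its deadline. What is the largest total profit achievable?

By profit: D(d4,39), A(d1,37), C(d1,23), E(d3,14), B(d3,13)
D→slot 4; A→slot 1; C skipped; E→slot 3; B→slot 2.
Profit = 37 + 13 + 14 + 39 = 103

103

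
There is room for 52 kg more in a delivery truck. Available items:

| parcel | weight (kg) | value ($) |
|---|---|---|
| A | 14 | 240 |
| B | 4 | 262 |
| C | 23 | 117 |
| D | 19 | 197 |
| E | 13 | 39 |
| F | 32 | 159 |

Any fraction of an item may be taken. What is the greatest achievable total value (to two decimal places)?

775.30

Ratios (sorted): B 65.50, A 17.14, D 10.37, C 5.09, F 4.97, E 3.00
take B (4 @ 262); take A (14 @ 240); take D (19 @ 197); take 15/23 of C → 76.30. Capacity used 52/52.
Total value = 775.30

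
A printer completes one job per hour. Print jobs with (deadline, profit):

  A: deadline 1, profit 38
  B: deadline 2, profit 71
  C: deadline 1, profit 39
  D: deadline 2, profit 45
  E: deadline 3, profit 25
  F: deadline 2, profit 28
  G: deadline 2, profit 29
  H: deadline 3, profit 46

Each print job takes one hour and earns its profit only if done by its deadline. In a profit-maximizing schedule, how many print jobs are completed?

3

Take jobs in profit order; each goes to the latest open slot no later than its deadline.
By profit: B(d2,71), H(d3,46), D(d2,45), C(d1,39), A(d1,38), G(d2,29), F(d2,28), E(d3,25)
B→slot 2; H→slot 3; D→slot 1; C skipped; A skipped; G skipped; F skipped; E skipped.
3 of 8 scheduled.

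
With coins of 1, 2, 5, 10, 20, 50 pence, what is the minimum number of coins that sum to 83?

5

Use the largest denomination that fits, subtract, and repeat.
83 − 1×50→33 − 1×20→13 − 1×10→3 − 1×2→1 − 1×1→0
Total coins = 1 + 1 + 1 + 1 + 1 = 5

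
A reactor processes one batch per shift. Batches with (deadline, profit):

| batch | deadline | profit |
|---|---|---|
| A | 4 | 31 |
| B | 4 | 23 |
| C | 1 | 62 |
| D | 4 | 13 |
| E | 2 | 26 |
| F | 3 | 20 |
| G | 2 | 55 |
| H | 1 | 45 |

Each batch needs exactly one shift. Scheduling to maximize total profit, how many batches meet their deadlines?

Take jobs in profit order; each goes to the latest open slot no later than its deadline.
Profit order: C=62 G=55 H=45 A=31 E=26 B=23 F=20 D=13
Assign: C→slot 1, G→slot 2, H skipped, A→slot 4, E skipped, B→slot 3, F skipped, D skipped.
Slots: [1:C] [2:G] [3:B] [4:A]
4 of 8 scheduled.

4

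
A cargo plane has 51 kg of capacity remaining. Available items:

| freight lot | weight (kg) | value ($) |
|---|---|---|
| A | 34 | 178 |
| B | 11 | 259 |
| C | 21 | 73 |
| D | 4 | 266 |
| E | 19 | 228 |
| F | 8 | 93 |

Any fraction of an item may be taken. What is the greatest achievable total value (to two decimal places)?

893.12

Order: D (266/4=66.50) > B (259/11=23.55) > E (228/19=12.00) > F (93/8=11.62) > A (178/34=5.24) > C (73/21=3.48)
Fill: take D (4 @ 266) → take B (11 @ 259) → take E (19 @ 228) → take F (8 @ 93) → take 9/34 of A → 47.12; 51/51 used.
Total value = 893.12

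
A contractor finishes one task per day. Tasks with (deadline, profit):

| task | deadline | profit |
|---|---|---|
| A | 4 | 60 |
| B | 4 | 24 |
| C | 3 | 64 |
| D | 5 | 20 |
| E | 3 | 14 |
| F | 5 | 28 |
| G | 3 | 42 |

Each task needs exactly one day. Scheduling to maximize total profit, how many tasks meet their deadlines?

Take jobs in profit order; each goes to the latest open slot no later than its deadline.
By profit: C(d3,64), A(d4,60), G(d3,42), F(d5,28), B(d4,24), D(d5,20), E(d3,14)
C→slot 3; A→slot 4; G→slot 2; F→slot 5; B→slot 1; D skipped; E skipped.
5 of 7 scheduled.

5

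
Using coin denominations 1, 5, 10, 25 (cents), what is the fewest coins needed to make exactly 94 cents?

9

94 − 3×25→19 − 1×10→9 − 1×5→4 − 4×1→0
Total coins = 3 + 1 + 1 + 4 = 9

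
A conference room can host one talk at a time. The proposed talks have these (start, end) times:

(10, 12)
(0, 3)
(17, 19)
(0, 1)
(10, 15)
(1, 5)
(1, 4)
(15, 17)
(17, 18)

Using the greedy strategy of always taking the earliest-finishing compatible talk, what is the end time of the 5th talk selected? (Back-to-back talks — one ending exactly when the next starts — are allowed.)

18

Sort by end time and greedily take each interval whose start is ≥ the last chosen end.
Sorted by end: (0,1)  (0,3)  (1,4)  (1,5)  (10,12)  (10,15)  (15,17)  (17,18)  (17,19)
take (0,1); take (1,4); skip (1,5); take (10,12); take (15,17); take (17,18).
Selected: (0,1) (1,4) (10,12) (15,17) (17,18)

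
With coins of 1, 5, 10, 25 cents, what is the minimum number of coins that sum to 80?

Use the largest denomination that fits, subtract, and repeat.
80 − 3×25→5 − 1×5→0
Total coins = 3 + 1 = 4

4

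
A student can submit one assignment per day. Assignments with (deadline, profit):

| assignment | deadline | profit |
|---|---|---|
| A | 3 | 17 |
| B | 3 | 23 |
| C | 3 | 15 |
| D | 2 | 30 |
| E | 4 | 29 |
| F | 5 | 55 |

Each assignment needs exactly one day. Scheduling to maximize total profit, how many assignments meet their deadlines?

5

Sort by profit descending; place each in the latest free slot ≤ its deadline.
By profit: F(d5,55), D(d2,30), E(d4,29), B(d3,23), A(d3,17), C(d3,15)
F→slot 5; D→slot 2; E→slot 4; B→slot 3; A→slot 1; C skipped.
5 of 6 scheduled.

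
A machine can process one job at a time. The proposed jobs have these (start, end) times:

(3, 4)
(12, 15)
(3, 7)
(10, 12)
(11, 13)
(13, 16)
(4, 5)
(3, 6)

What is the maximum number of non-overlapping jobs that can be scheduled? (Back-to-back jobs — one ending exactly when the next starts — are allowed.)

4

By end time: (3,4), (4,5), (3,6), (3,7), (10,12), (11,13), (12,15), (13,16).
Pick (3,4); next start ≥ 4 → (4,5); next start ≥ 5 → (10,12); next start ≥ 12 → (12,15).
Selected 4 jobs.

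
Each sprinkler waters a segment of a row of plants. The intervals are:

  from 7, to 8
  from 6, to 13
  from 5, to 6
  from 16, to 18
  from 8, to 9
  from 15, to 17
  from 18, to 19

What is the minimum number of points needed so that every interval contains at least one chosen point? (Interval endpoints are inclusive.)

Process intervals by earliest right end; each time one isn't hit yet, stab at its right endpoint.
By right end: [5,6]  [7,8]  [8,9]  [6,13]  [15,17]  [16,18]  [18,19]
[5,6] uncovered → point at 6; [7,8] uncovered → point at 8; [15,17] uncovered → point at 17; [18,19] uncovered → point at 19.
Points: 6, 8, 17, 19 (4 total).

4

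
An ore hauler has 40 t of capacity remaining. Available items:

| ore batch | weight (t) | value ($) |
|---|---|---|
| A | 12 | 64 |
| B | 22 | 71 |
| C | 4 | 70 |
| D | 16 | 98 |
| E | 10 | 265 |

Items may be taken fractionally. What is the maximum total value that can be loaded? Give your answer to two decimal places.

Order: E (265/10=26.50) > C (70/4=17.50) > D (98/16=6.12) > A (64/12=5.33) > B (71/22=3.23)
Fill: take E (10 @ 265) → take C (4 @ 70) → take D (16 @ 98) → take 10/12 of A → 53.33; 40/40 used.
Total value = 486.33

486.33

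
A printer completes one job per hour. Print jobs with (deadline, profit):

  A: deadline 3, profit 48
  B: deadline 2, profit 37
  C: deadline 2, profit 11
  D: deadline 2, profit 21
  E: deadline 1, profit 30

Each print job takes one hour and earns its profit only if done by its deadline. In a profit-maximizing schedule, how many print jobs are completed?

Profit order: A=48 B=37 E=30 D=21 C=11
Assign: A→slot 3, B→slot 2, E→slot 1, D skipped, C skipped.
Slots: [1:E] [2:B] [3:A]
3 of 5 scheduled.

3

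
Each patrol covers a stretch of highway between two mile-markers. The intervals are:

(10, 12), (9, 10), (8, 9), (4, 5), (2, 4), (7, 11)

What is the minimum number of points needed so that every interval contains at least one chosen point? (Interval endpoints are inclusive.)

Sort by right endpoint; whenever an interval is uncovered, place a point at its right end.
By right end: [2,4]  [4,5]  [8,9]  [9,10]  [7,11]  [10,12]
[2,4] uncovered → point at 4; [8,9] uncovered → point at 9; [10,12] uncovered → point at 12.
Points: 4, 9, 12 (3 total).

3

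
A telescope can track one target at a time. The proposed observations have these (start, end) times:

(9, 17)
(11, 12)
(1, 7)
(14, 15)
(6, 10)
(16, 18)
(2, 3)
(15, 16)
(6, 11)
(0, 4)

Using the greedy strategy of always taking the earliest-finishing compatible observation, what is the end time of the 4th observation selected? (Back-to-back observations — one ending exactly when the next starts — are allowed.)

Greedy by earliest finish: after sorting by end time, pick each interval compatible with the last pick.
By end time: (2,3), (0,4), (1,7), (6,10), (6,11), (11,12), (14,15), (15,16), (9,17), (16,18).
Pick (2,3); next start ≥ 3 → (6,10); next start ≥ 10 → (11,12); next start ≥ 12 → (14,15); next start ≥ 15 → (15,16); next start ≥ 16 → (16,18).
Selected: (2,3) (6,10) (11,12) (14,15) (15,16) (16,18)

15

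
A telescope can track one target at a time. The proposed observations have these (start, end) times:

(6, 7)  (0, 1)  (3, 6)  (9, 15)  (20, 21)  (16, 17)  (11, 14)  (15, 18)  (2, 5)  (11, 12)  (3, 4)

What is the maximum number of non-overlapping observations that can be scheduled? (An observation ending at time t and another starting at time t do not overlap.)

6

By end time: (0,1), (3,4), (2,5), (3,6), (6,7), (11,12), (11,14), (9,15), (16,17), (15,18), (20,21).
Pick (0,1); next start ≥ 1 → (3,4); next start ≥ 4 → (6,7); next start ≥ 7 → (11,12); next start ≥ 12 → (16,17); next start ≥ 17 → (20,21).
Selected 6 observations.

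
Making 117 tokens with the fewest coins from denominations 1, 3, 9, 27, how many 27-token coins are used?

4

Greedy: take as many of the largest coin as possible, then repeat with the remainder.
117 − 4×27→9 − 1×9→0
Count of 27: 4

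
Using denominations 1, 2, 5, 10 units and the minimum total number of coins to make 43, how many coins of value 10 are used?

4

Greedy: take as many of the largest coin as possible, then repeat with the remainder.
43 − 4×10→3 − 1×2→1 − 1×1→0
Count of 10: 4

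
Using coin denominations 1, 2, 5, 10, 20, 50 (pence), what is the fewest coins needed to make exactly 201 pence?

Greedy: take as many of the largest coin as possible, then repeat with the remainder.
201 − 4×50→1 − 1×1→0
Total coins = 4 + 1 = 5

5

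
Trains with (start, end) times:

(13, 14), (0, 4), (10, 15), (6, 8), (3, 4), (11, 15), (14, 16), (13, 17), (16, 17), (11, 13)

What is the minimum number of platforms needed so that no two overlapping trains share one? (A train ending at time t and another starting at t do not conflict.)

The answer is the maximum number of intervals overlapping at any instant.
Events (time:±→running): 0:+→1 3:+→2 4:-→1 4:-→0 6:+→1 8:-→0 10:+→1 11:+→2 11:+→3 13:-→2 13:+→3 13:+→4 … peak 4.

4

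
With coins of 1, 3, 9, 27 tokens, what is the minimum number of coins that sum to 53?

Greedy: take as many of the largest coin as possible, then repeat with the remainder.
53 − 1×27→26 − 2×9→8 − 2×3→2 − 2×1→0
Total coins = 1 + 2 + 2 + 2 = 7

7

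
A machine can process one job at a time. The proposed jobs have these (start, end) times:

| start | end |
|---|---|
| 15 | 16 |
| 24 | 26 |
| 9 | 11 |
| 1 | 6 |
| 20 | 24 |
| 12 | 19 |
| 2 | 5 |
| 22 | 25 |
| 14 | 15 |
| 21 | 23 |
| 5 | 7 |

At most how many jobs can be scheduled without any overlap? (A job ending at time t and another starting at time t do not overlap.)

7

By end time: (2,5), (1,6), (5,7), (9,11), (14,15), (15,16), (12,19), (21,23), (20,24), (22,25), (24,26).
Pick (2,5); next start ≥ 5 → (5,7); next start ≥ 7 → (9,11); next start ≥ 11 → (14,15); next start ≥ 15 → (15,16); next start ≥ 16 → (21,23); next start ≥ 23 → (24,26).
Selected 7 jobs.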